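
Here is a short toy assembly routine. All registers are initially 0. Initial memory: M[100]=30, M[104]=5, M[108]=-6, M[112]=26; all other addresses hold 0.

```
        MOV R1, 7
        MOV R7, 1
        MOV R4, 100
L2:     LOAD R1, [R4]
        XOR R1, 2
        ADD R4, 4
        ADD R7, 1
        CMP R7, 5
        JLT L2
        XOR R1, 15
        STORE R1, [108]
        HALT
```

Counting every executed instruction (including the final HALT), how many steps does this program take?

30

MOV R1, 7 → R1=7
MOV R7, 1 → R7=1
MOV R4, 100 → R4=100
LOAD R1, [R4] → R1=M[100]=30
XOR R1, 2 → R1=30^2=28
ADD R4, 4 → R4=100+4=104
ADD R7, 1 → R7=1+1=2
CMP R7, 5  (cmp 2,5)
JLT L2: taken
LOAD R1, [R4] → R1=M[104]=5
XOR R1, 2 → R1=5^2=7
ADD R4, 4 → R4=104+4=108
ADD R7, 1 → R7=2+1=3
CMP R7, 5  (cmp 3,5)
JLT L2: taken
LOAD R1, [R4] → R1=M[108]=-6
XOR R1, 2 → R1=(-6)^2=-8
ADD R4, 4 → R4=108+4=112
ADD R7, 1 → R7=3+1=4
CMP R7, 5  (cmp 4,5)
JLT L2: taken
LOAD R1, [R4] → R1=M[112]=26
XOR R1, 2 → R1=26^2=24
ADD R4, 4 → R4=112+4=116
ADD R7, 1 → R7=4+1=5
CMP R7, 5  (cmp 5,5)
JLT L2: not taken
XOR R1, 15 → R1=24^15=23
STORE R1, [108] → M[108]=23
halt.
Total executed instructions: 30.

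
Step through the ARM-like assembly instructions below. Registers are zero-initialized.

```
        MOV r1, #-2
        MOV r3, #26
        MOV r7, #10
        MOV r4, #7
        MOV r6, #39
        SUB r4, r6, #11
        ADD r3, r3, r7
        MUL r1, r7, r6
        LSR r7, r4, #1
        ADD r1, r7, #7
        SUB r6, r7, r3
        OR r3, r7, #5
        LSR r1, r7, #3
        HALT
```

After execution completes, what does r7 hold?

14

MOV r1, #-2 → r1=-2
MOV r3, #26 → r3=26
MOV r7, #10 → r7=10
MOV r4, #7 → r4=7
MOV r6, #39 → r6=39
SUB r4, r6, #11 → r4=39-11=28
ADD r3, r3, r7 → r3=26+10=36
MUL r1, r7, r6 → r1=10*39=390
LSR r7, r4, #1 → r7=28>>1=14
ADD r1, r7, #7 → r1=14+7=21
SUB r6, r7, r3 → r6=14-36=-22
OR r3, r7, #5 → r3=14|5=15
LSR r1, r7, #3 → r1=14>>3=1
halt.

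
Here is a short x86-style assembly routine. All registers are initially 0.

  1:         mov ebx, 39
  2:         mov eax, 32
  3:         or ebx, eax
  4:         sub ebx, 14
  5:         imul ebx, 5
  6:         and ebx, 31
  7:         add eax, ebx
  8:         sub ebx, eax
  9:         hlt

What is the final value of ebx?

mov ebx, 39 → ebx=39
mov eax, 32 → eax=32
or ebx, eax → ebx=39|32=39
sub ebx, 14 → ebx=39-14=25
imul ebx, 5 → ebx=25*5=125
and ebx, 31 → ebx=125&31=29
add eax, ebx → eax=32+29=61
sub ebx, eax → ebx=29-61=-32
halt.

-32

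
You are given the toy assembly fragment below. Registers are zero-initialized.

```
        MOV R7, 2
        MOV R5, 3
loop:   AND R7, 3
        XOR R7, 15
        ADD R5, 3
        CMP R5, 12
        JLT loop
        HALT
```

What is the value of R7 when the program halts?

R7=2
R5=3
R7=2&3=2
R7=2^15=13
R5=3+3=6
CMP R5, 12  (cmp 6,12)
JLT loop: taken
R7=13&3=1
R7=1^15=14
R5=6+3=9
CMP R5, 12  (cmp 9,12)
JLT loop: taken
R7=14&3=2
R7=2^15=13
R5=9+3=12
CMP R5, 12  (cmp 12,12)
JLT loop: not taken
halt.

13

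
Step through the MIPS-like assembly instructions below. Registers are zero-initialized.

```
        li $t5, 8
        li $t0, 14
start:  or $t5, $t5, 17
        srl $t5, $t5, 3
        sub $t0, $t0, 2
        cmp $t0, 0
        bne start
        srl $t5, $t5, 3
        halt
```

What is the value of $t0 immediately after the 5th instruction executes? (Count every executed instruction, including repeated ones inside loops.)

12

li $t5, 8 → $t5=8
li $t0, 14 → $t0=14
or $t5, $t5, 17 → $t5=8|17=25
srl $t5, $t5, 3 → $t5=25>>3=3
sub $t0, $t0, 2 → $t0=14-2=12
After step 5: $t0 = 12.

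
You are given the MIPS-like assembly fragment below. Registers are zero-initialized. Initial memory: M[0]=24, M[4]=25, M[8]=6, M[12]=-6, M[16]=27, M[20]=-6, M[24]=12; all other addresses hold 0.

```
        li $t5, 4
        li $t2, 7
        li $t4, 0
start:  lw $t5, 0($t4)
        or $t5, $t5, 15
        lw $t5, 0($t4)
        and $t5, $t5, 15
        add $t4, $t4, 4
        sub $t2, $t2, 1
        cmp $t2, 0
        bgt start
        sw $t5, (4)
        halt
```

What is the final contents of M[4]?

12

$t5=4
$t2=7
$t4=0
$t5=M[0]=24
$t5=24|15=31
$t5=M[0]=24
$t5=24&15=8
$t4=0+4=4
$t2=7-1=6
cmp $t2, 0  (cmp 6,0)
bgt start: taken
$t5=M[4]=25
$t5=25|15=31
$t5=M[4]=25
$t5=25&15=9
$t4=4+4=8
$t2=6-1=5
cmp $t2, 0  (cmp 5,0)
bgt start: taken
$t5=M[8]=6
$t5=6|15=15
$t5=M[8]=6
$t5=6&15=6
$t4=8+4=12
$t2=5-1=4
cmp $t2, 0  (cmp 4,0)
bgt start: taken
$t5=M[12]=-6
$t5=(-6)|15=-1
$t5=M[12]=-6
$t5=(-6)&15=10
$t4=12+4=16
$t2=4-1=3
cmp $t2, 0  (cmp 3,0)
bgt start: taken
$t5=M[16]=27
$t5=27|15=31
$t5=M[16]=27
$t5=27&15=11
$t4=16+4=20
$t2=3-1=2
cmp $t2, 0  (cmp 2,0)
bgt start: taken
$t5=M[20]=-6
$t5=(-6)|15=-1
$t5=M[20]=-6
$t5=(-6)&15=10
$t4=20+4=24
$t2=2-1=1
cmp $t2, 0  (cmp 1,0)
bgt start: taken
$t5=M[24]=12
$t5=12|15=15
$t5=M[24]=12
$t5=12&15=12
$t4=24+4=28
$t2=1-1=0
cmp $t2, 0  (cmp 0,0)
bgt start: not taken
sw $t5, (4) → M[4]=12
halt.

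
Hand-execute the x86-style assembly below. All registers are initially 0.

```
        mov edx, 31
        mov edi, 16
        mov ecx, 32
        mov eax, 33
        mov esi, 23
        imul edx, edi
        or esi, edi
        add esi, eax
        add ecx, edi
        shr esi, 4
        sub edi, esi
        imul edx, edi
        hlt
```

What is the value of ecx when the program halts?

48

edx=31
edi=16
ecx=32
eax=33
esi=23
edx=31*16=496
esi=23|16=23
esi=23+33=56
ecx=32+16=48
esi=56>>4=3
edi=16-3=13
edx=496*13=6448
halt.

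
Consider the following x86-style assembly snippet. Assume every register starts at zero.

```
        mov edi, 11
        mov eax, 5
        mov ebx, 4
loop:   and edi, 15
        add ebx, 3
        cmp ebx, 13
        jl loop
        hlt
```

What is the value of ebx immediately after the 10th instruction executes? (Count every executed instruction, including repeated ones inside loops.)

edi=11
eax=5
ebx=4
edi=11&15=11
ebx=4+3=7
cmp ebx, 13  (cmp 7,13)
jl loop: taken
edi=11&15=11
ebx=7+3=10
cmp ebx, 13  (cmp 10,13)
After step 10: ebx = 10.

10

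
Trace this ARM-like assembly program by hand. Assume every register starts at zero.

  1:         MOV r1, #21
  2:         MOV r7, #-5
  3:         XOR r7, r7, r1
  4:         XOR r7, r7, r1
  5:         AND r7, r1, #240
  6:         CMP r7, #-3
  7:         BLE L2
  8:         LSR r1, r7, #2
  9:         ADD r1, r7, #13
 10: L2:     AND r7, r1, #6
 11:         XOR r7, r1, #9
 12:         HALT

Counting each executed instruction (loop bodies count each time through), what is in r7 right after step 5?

MOV r1, #21 → r1=21
MOV r7, #-5 → r7=-5
XOR r7, r7, r1 → r7=(-5)^21=-18
XOR r7, r7, r1 → r7=(-18)^21=-5
AND r7, r1, #240 → r7=21&240=16
After step 5: r7 = 16.

16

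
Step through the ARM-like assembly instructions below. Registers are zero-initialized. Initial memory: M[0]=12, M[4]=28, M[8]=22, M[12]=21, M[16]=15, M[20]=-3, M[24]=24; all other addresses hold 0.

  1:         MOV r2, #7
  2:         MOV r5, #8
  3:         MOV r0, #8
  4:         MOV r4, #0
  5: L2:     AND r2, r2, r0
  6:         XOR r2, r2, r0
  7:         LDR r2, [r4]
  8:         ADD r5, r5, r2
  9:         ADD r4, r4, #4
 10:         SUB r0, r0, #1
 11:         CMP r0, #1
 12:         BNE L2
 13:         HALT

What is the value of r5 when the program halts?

MOV r2, #7 → r2=7
MOV r5, #8 → r5=8
MOV r0, #8 → r0=8
MOV r4, #0 → r4=0
AND r2, r2, r0 → r2=7&8=0
XOR r2, r2, r0 → r2=0^8=8
LDR r2, [r4] → r2=M[0]=12
ADD r5, r5, r2 → r5=8+12=20
ADD r4, r4, #4 → r4=0+4=4
SUB r0, r0, #1 → r0=8-1=7
CMP r0, #1  (cmp 7,1)
BNE L2: taken
AND r2, r2, r0 → r2=12&7=4
XOR r2, r2, r0 → r2=4^7=3
LDR r2, [r4] → r2=M[4]=28
ADD r5, r5, r2 → r5=20+28=48
ADD r4, r4, #4 → r4=4+4=8
SUB r0, r0, #1 → r0=7-1=6
CMP r0, #1  (cmp 6,1)
BNE L2: taken
AND r2, r2, r0 → r2=28&6=4
XOR r2, r2, r0 → r2=4^6=2
LDR r2, [r4] → r2=M[8]=22
ADD r5, r5, r2 → r5=48+22=70
ADD r4, r4, #4 → r4=8+4=12
SUB r0, r0, #1 → r0=6-1=5
CMP r0, #1  (cmp 5,1)
BNE L2: taken
AND r2, r2, r0 → r2=22&5=4
XOR r2, r2, r0 → r2=4^5=1
LDR r2, [r4] → r2=M[12]=21
ADD r5, r5, r2 → r5=70+21=91
ADD r4, r4, #4 → r4=12+4=16
SUB r0, r0, #1 → r0=5-1=4
CMP r0, #1  (cmp 4,1)
BNE L2: taken
AND r2, r2, r0 → r2=21&4=4
XOR r2, r2, r0 → r2=4^4=0
LDR r2, [r4] → r2=M[16]=15
ADD r5, r5, r2 → r5=91+15=106
ADD r4, r4, #4 → r4=16+4=20
SUB r0, r0, #1 → r0=4-1=3
CMP r0, #1  (cmp 3,1)
BNE L2: taken
AND r2, r2, r0 → r2=15&3=3
XOR r2, r2, r0 → r2=3^3=0
LDR r2, [r4] → r2=M[20]=-3
ADD r5, r5, r2 → r5=106+(-3)=103
ADD r4, r4, #4 → r4=20+4=24
SUB r0, r0, #1 → r0=3-1=2
CMP r0, #1  (cmp 2,1)
BNE L2: taken
AND r2, r2, r0 → r2=(-3)&2=0
XOR r2, r2, r0 → r2=0^2=2
LDR r2, [r4] → r2=M[24]=24
ADD r5, r5, r2 → r5=103+24=127
ADD r4, r4, #4 → r4=24+4=28
SUB r0, r0, #1 → r0=2-1=1
CMP r0, #1  (cmp 1,1)
BNE L2: not taken
halt.

127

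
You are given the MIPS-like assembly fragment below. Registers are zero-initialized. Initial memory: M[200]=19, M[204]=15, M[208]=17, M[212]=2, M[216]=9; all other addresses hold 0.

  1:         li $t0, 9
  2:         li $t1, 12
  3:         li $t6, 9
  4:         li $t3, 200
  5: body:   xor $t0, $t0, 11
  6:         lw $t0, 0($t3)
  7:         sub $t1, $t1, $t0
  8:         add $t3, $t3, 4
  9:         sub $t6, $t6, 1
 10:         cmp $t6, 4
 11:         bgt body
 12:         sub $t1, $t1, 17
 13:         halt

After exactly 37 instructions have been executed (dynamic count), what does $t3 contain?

$t0=9
$t1=12
$t6=9
$t3=200
$t0=9^11=2
$t0=M[200]=19
$t1=12-19=-7
$t3=200+4=204
$t6=9-1=8
cmp $t6, 4  (cmp 8,4)
bgt body: taken
$t0=19^11=24
$t0=M[204]=15
$t1=(-7)-15=-22
$t3=204+4=208
$t6=8-1=7
cmp $t6, 4  (cmp 7,4)
bgt body: taken
$t0=15^11=4
$t0=M[208]=17
$t1=(-22)-17=-39
$t3=208+4=212
$t6=7-1=6
cmp $t6, 4  (cmp 6,4)
bgt body: taken
$t0=17^11=26
$t0=M[212]=2
$t1=(-39)-2=-41
$t3=212+4=216
$t6=6-1=5
cmp $t6, 4  (cmp 5,4)
bgt body: taken
$t0=2^11=9
$t0=M[216]=9
$t1=(-41)-9=-50
$t3=216+4=220
$t6=5-1=4
After step 37: $t3 = 220.

220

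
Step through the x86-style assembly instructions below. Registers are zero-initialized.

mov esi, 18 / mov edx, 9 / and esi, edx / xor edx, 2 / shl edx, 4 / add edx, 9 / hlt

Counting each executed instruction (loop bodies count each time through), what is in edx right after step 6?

mov esi, 18 → esi=18
mov edx, 9 → edx=9
and esi, edx → esi=18&9=0
xor edx, 2 → edx=9^2=11
shl edx, 4 → edx=11<<4=176
add edx, 9 → edx=176+9=185
After step 6: edx = 185.

185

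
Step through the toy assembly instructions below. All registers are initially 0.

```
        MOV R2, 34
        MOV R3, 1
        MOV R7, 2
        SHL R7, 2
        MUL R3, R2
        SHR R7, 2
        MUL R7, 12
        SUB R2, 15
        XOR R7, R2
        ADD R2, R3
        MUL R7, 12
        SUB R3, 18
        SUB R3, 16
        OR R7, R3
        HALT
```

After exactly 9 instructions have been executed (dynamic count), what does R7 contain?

MOV R2, 34 → R2=34
MOV R3, 1 → R3=1
MOV R7, 2 → R7=2
SHL R7, 2 → R7=2<<2=8
MUL R3, R2 → R3=1*34=34
SHR R7, 2 → R7=8>>2=2
MUL R7, 12 → R7=2*12=24
SUB R2, 15 → R2=34-15=19
XOR R7, R2 → R7=24^19=11
After step 9: R7 = 11.

11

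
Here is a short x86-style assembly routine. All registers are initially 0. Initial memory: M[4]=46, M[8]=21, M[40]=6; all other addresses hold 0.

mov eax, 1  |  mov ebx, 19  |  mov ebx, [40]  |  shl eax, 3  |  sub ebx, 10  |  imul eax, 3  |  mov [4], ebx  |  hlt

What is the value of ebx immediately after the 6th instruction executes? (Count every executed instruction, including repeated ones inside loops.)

after mov eax, 1: eax=1
after mov ebx, 19: ebx=19
after mov ebx, [40]: ebx=M[40]=6
after shl eax, 3: eax=1<<3=8
after sub ebx, 10: ebx=6-10=-4
after imul eax, 3: eax=8*3=24
After step 6: ebx = -4.

-4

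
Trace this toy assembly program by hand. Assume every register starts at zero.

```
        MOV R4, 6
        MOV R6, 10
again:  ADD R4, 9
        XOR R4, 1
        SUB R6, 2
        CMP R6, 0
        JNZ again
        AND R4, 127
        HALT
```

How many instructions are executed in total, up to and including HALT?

29

after MOV R4, 6: R4=6
after MOV R6, 10: R6=10
after ADD R4, 9: R4=6+9=15
after XOR R4, 1: R4=15^1=14
after SUB R6, 2: R6=10-2=8
CMP R6, 0  (cmp 8,0)
JNZ again: taken
after ADD R4, 9: R4=14+9=23
after XOR R4, 1: R4=23^1=22
after SUB R6, 2: R6=8-2=6
CMP R6, 0  (cmp 6,0)
JNZ again: taken
after ADD R4, 9: R4=22+9=31
after XOR R4, 1: R4=31^1=30
after SUB R6, 2: R6=6-2=4
CMP R6, 0  (cmp 4,0)
JNZ again: taken
after ADD R4, 9: R4=30+9=39
after XOR R4, 1: R4=39^1=38
after SUB R6, 2: R6=4-2=2
CMP R6, 0  (cmp 2,0)
JNZ again: taken
after ADD R4, 9: R4=38+9=47
after XOR R4, 1: R4=47^1=46
after SUB R6, 2: R6=2-2=0
CMP R6, 0  (cmp 0,0)
JNZ again: not taken
after AND R4, 127: R4=46&127=46
halt.
Total executed instructions: 29.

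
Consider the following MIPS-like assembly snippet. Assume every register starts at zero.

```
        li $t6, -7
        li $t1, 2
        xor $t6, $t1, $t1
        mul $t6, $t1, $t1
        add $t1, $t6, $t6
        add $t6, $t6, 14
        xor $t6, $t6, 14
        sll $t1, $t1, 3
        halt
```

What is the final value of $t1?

64

li $t6, -7 → $t6=-7
li $t1, 2 → $t1=2
xor $t6, $t1, $t1 → $t6=2^2=0
mul $t6, $t1, $t1 → $t6=2*2=4
add $t1, $t6, $t6 → $t1=4+4=8
add $t6, $t6, 14 → $t6=4+14=18
xor $t6, $t6, 14 → $t6=18^14=28
sll $t1, $t1, 3 → $t1=8<<3=64
halt.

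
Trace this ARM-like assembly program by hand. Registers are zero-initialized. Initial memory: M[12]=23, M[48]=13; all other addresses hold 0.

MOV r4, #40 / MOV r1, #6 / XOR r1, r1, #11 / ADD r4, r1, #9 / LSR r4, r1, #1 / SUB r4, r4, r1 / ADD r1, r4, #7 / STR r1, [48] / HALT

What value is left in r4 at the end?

-7

after MOV r4, #40: r4=40
after MOV r1, #6: r1=6
after XOR r1, r1, #11: r1=6^11=13
after ADD r4, r1, #9: r4=13+9=22
after LSR r4, r1, #1: r4=13>>1=6
after SUB r4, r4, r1: r4=6-13=-7
after ADD r1, r4, #7: r1=(-7)+7=0
STR r1, [48] → M[48]=0
halt.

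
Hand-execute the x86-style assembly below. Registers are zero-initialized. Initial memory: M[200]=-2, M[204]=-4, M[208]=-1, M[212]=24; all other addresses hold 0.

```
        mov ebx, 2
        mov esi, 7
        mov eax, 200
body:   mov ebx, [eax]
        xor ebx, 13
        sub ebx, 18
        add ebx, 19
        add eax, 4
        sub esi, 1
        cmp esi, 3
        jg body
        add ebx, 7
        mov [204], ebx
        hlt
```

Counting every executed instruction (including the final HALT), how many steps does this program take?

mov ebx, 2 → ebx=2
mov esi, 7 → esi=7
mov eax, 200 → eax=200
mov ebx, [eax] → ebx=M[200]=-2
xor ebx, 13 → ebx=(-2)^13=-13
sub ebx, 18 → ebx=(-13)-18=-31
add ebx, 19 → ebx=(-31)+19=-12
add eax, 4 → eax=200+4=204
sub esi, 1 → esi=7-1=6
cmp esi, 3  (cmp 6,3)
jg body: taken
mov ebx, [eax] → ebx=M[204]=-4
xor ebx, 13 → ebx=(-4)^13=-15
sub ebx, 18 → ebx=(-15)-18=-33
add ebx, 19 → ebx=(-33)+19=-14
add eax, 4 → eax=204+4=208
sub esi, 1 → esi=6-1=5
cmp esi, 3  (cmp 5,3)
jg body: taken
mov ebx, [eax] → ebx=M[208]=-1
xor ebx, 13 → ebx=(-1)^13=-14
sub ebx, 18 → ebx=(-14)-18=-32
add ebx, 19 → ebx=(-32)+19=-13
add eax, 4 → eax=208+4=212
sub esi, 1 → esi=5-1=4
cmp esi, 3  (cmp 4,3)
jg body: taken
mov ebx, [eax] → ebx=M[212]=24
xor ebx, 13 → ebx=24^13=21
sub ebx, 18 → ebx=21-18=3
add ebx, 19 → ebx=3+19=22
add eax, 4 → eax=212+4=216
sub esi, 1 → esi=4-1=3
cmp esi, 3  (cmp 3,3)
jg body: not taken
add ebx, 7 → ebx=22+7=29
mov [204], ebx → M[204]=29
halt.
Total executed instructions: 38.

38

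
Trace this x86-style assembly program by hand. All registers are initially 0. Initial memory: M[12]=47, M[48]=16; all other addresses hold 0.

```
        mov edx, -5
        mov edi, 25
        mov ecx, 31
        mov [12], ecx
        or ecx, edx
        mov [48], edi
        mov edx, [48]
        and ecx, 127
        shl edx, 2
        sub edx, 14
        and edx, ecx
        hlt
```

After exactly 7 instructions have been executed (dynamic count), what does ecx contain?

-1

after mov edx, -5: edx=-5
after mov edi, 25: edi=25
after mov ecx, 31: ecx=31
mov [12], ecx → M[12]=31
after or ecx, edx: ecx=31|(-5)=-1
mov [48], edi → M[48]=25
after mov edx, [48]: edx=M[48]=25
After step 7: ecx = -1.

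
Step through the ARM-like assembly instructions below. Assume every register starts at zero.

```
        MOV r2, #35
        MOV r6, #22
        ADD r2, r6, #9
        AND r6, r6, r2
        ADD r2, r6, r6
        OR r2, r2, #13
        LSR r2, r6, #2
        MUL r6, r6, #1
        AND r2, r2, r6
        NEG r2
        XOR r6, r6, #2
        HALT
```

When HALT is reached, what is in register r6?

MOV r2, #35 → r2=35
MOV r6, #22 → r6=22
ADD r2, r6, #9 → r2=22+9=31
AND r6, r6, r2 → r6=22&31=22
ADD r2, r6, r6 → r2=22+22=44
OR r2, r2, #13 → r2=44|13=45
LSR r2, r6, #2 → r2=22>>2=5
MUL r6, r6, #1 → r6=22*1=22
AND r2, r2, r6 → r2=5&22=4
NEG r2 → r2=-(4)=-4
XOR r6, r6, #2 → r6=22^2=20
halt.

20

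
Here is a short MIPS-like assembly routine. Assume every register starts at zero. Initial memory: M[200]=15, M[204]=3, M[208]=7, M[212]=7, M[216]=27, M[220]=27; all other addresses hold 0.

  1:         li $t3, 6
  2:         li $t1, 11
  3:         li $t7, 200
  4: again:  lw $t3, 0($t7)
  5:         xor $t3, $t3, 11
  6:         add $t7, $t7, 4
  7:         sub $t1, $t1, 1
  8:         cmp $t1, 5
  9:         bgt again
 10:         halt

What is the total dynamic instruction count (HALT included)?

40

li $t3, 6 → $t3=6
li $t1, 11 → $t1=11
li $t7, 200 → $t7=200
lw $t3, 0($t7) → $t3=M[200]=15
xor $t3, $t3, 11 → $t3=15^11=4
add $t7, $t7, 4 → $t7=200+4=204
sub $t1, $t1, 1 → $t1=11-1=10
cmp $t1, 5  (cmp 10,5)
bgt again: taken
lw $t3, 0($t7) → $t3=M[204]=3
xor $t3, $t3, 11 → $t3=3^11=8
add $t7, $t7, 4 → $t7=204+4=208
sub $t1, $t1, 1 → $t1=10-1=9
cmp $t1, 5  (cmp 9,5)
bgt again: taken
lw $t3, 0($t7) → $t3=M[208]=7
xor $t3, $t3, 11 → $t3=7^11=12
add $t7, $t7, 4 → $t7=208+4=212
sub $t1, $t1, 1 → $t1=9-1=8
cmp $t1, 5  (cmp 8,5)
bgt again: taken
lw $t3, 0($t7) → $t3=M[212]=7
xor $t3, $t3, 11 → $t3=7^11=12
add $t7, $t7, 4 → $t7=212+4=216
sub $t1, $t1, 1 → $t1=8-1=7
cmp $t1, 5  (cmp 7,5)
bgt again: taken
lw $t3, 0($t7) → $t3=M[216]=27
xor $t3, $t3, 11 → $t3=27^11=16
add $t7, $t7, 4 → $t7=216+4=220
sub $t1, $t1, 1 → $t1=7-1=6
cmp $t1, 5  (cmp 6,5)
bgt again: taken
lw $t3, 0($t7) → $t3=M[220]=27
xor $t3, $t3, 11 → $t3=27^11=16
add $t7, $t7, 4 → $t7=220+4=224
sub $t1, $t1, 1 → $t1=6-1=5
cmp $t1, 5  (cmp 5,5)
bgt again: not taken
halt.
Total executed instructions: 40.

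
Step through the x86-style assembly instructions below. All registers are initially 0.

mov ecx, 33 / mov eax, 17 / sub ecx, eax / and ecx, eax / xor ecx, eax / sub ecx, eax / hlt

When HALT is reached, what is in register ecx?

after mov ecx, 33: ecx=33
after mov eax, 17: eax=17
after sub ecx, eax: ecx=33-17=16
after and ecx, eax: ecx=16&17=16
after xor ecx, eax: ecx=16^17=1
after sub ecx, eax: ecx=1-17=-16
halt.

-16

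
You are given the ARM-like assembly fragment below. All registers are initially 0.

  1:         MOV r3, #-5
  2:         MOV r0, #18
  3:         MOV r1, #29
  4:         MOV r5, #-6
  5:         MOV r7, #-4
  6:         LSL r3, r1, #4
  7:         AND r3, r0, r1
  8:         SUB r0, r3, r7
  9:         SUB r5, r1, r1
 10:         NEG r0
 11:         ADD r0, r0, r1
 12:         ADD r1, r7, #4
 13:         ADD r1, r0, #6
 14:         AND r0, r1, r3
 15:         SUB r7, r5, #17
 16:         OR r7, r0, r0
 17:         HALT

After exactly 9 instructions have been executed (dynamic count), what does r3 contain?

16

MOV r3, #-5 → r3=-5
MOV r0, #18 → r0=18
MOV r1, #29 → r1=29
MOV r5, #-6 → r5=-6
MOV r7, #-4 → r7=-4
LSL r3, r1, #4 → r3=29<<4=464
AND r3, r0, r1 → r3=18&29=16
SUB r0, r3, r7 → r0=16-(-4)=20
SUB r5, r1, r1 → r5=29-29=0
After step 9: r3 = 16.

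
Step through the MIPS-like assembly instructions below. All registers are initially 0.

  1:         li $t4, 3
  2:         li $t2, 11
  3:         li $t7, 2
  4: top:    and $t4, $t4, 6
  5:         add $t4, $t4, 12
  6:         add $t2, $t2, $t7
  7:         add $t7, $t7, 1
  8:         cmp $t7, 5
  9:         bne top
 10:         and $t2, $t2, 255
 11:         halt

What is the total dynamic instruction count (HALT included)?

23

li $t4, 3 → $t4=3
li $t2, 11 → $t2=11
li $t7, 2 → $t7=2
and $t4, $t4, 6 → $t4=3&6=2
add $t4, $t4, 12 → $t4=2+12=14
add $t2, $t2, $t7 → $t2=11+2=13
add $t7, $t7, 1 → $t7=2+1=3
cmp $t7, 5  (cmp 3,5)
bne top: taken
and $t4, $t4, 6 → $t4=14&6=6
add $t4, $t4, 12 → $t4=6+12=18
add $t2, $t2, $t7 → $t2=13+3=16
add $t7, $t7, 1 → $t7=3+1=4
cmp $t7, 5  (cmp 4,5)
bne top: taken
and $t4, $t4, 6 → $t4=18&6=2
add $t4, $t4, 12 → $t4=2+12=14
add $t2, $t2, $t7 → $t2=16+4=20
add $t7, $t7, 1 → $t7=4+1=5
cmp $t7, 5  (cmp 5,5)
bne top: not taken
and $t2, $t2, 255 → $t2=20&255=20
halt.
Total executed instructions: 23.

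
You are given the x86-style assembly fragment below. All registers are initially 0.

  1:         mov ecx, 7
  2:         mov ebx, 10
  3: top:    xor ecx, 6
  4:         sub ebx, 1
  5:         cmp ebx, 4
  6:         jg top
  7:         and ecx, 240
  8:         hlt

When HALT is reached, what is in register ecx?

0

mov ecx, 7 → ecx=7
mov ebx, 10 → ebx=10
xor ecx, 6 → ecx=7^6=1
sub ebx, 1 → ebx=10-1=9
cmp ebx, 4  (cmp 9,4)
jg top: taken
xor ecx, 6 → ecx=1^6=7
sub ebx, 1 → ebx=9-1=8
cmp ebx, 4  (cmp 8,4)
jg top: taken
xor ecx, 6 → ecx=7^6=1
sub ebx, 1 → ebx=8-1=7
cmp ebx, 4  (cmp 7,4)
jg top: taken
xor ecx, 6 → ecx=1^6=7
sub ebx, 1 → ebx=7-1=6
cmp ebx, 4  (cmp 6,4)
jg top: taken
xor ecx, 6 → ecx=7^6=1
sub ebx, 1 → ebx=6-1=5
cmp ebx, 4  (cmp 5,4)
jg top: taken
xor ecx, 6 → ecx=1^6=7
sub ebx, 1 → ebx=5-1=4
cmp ebx, 4  (cmp 4,4)
jg top: not taken
and ecx, 240 → ecx=7&240=0
halt.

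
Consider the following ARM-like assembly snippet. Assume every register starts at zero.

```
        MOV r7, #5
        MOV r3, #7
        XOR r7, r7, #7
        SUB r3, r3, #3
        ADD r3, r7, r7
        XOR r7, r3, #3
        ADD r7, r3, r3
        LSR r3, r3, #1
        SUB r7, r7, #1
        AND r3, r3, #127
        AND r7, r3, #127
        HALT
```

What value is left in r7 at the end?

after MOV r7, #5: r7=5
after MOV r3, #7: r3=7
after XOR r7, r7, #7: r7=5^7=2
after SUB r3, r3, #3: r3=7-3=4
after ADD r3, r7, r7: r3=2+2=4
after XOR r7, r3, #3: r7=4^3=7
after ADD r7, r3, r3: r7=4+4=8
after LSR r3, r3, #1: r3=4>>1=2
after SUB r7, r7, #1: r7=8-1=7
after AND r3, r3, #127: r3=2&127=2
after AND r7, r3, #127: r7=2&127=2
halt.

2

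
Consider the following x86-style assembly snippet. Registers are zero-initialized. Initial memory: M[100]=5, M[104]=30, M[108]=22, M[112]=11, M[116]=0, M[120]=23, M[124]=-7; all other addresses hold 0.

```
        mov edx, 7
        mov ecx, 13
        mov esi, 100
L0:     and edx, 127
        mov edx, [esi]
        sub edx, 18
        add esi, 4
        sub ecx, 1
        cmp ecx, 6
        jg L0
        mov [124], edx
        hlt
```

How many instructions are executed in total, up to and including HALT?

54

mov edx, 7 → edx=7
mov ecx, 13 → ecx=13
mov esi, 100 → esi=100
and edx, 127 → edx=7&127=7
mov edx, [esi] → edx=M[100]=5
sub edx, 18 → edx=5-18=-13
add esi, 4 → esi=100+4=104
sub ecx, 1 → ecx=13-1=12
cmp ecx, 6  (cmp 12,6)
jg L0: taken
and edx, 127 → edx=(-13)&127=115
mov edx, [esi] → edx=M[104]=30
sub edx, 18 → edx=30-18=12
add esi, 4 → esi=104+4=108
sub ecx, 1 → ecx=12-1=11
cmp ecx, 6  (cmp 11,6)
jg L0: taken
and edx, 127 → edx=12&127=12
mov edx, [esi] → edx=M[108]=22
sub edx, 18 → edx=22-18=4
add esi, 4 → esi=108+4=112
sub ecx, 1 → ecx=11-1=10
cmp ecx, 6  (cmp 10,6)
jg L0: taken
and edx, 127 → edx=4&127=4
mov edx, [esi] → edx=M[112]=11
sub edx, 18 → edx=11-18=-7
add esi, 4 → esi=112+4=116
sub ecx, 1 → ecx=10-1=9
cmp ecx, 6  (cmp 9,6)
jg L0: taken
and edx, 127 → edx=(-7)&127=121
mov edx, [esi] → edx=M[116]=0
sub edx, 18 → edx=0-18=-18
add esi, 4 → esi=116+4=120
sub ecx, 1 → ecx=9-1=8
cmp ecx, 6  (cmp 8,6)
jg L0: taken
and edx, 127 → edx=(-18)&127=110
mov edx, [esi] → edx=M[120]=23
sub edx, 18 → edx=23-18=5
add esi, 4 → esi=120+4=124
sub ecx, 1 → ecx=8-1=7
cmp ecx, 6  (cmp 7,6)
jg L0: taken
and edx, 127 → edx=5&127=5
mov edx, [esi] → edx=M[124]=-7
sub edx, 18 → edx=(-7)-18=-25
add esi, 4 → esi=124+4=128
sub ecx, 1 → ecx=7-1=6
cmp ecx, 6  (cmp 6,6)
jg L0: not taken
mov [124], edx → M[124]=-25
halt.
Total executed instructions: 54.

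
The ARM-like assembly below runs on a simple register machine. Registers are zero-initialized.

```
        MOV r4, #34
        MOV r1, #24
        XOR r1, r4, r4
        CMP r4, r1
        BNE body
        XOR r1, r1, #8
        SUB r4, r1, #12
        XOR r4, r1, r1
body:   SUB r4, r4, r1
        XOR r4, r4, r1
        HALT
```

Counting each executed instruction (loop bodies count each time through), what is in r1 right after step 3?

MOV r4, #34 → r4=34
MOV r1, #24 → r1=24
XOR r1, r4, r4 → r1=34^34=0
After step 3: r1 = 0.

0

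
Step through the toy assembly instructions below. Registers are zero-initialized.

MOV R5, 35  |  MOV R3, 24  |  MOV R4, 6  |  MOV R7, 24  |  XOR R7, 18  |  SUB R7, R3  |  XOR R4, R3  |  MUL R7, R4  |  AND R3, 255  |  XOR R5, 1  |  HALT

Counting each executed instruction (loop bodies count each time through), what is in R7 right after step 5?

10

MOV R5, 35 → R5=35
MOV R3, 24 → R3=24
MOV R4, 6 → R4=6
MOV R7, 24 → R7=24
XOR R7, 18 → R7=24^18=10
After step 5: R7 = 10.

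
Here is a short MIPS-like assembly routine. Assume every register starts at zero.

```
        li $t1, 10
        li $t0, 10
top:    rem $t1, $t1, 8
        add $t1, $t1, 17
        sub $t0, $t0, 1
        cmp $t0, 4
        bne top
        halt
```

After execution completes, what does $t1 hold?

24

li $t1, 10 → $t1=10
li $t0, 10 → $t0=10
rem $t1, $t1, 8 → $t1=10%8=2
add $t1, $t1, 17 → $t1=2+17=19
sub $t0, $t0, 1 → $t0=10-1=9
cmp $t0, 4  (cmp 9,4)
bne top: taken
rem $t1, $t1, 8 → $t1=19%8=3
add $t1, $t1, 17 → $t1=3+17=20
sub $t0, $t0, 1 → $t0=9-1=8
cmp $t0, 4  (cmp 8,4)
bne top: taken
rem $t1, $t1, 8 → $t1=20%8=4
add $t1, $t1, 17 → $t1=4+17=21
sub $t0, $t0, 1 → $t0=8-1=7
cmp $t0, 4  (cmp 7,4)
bne top: taken
rem $t1, $t1, 8 → $t1=21%8=5
add $t1, $t1, 17 → $t1=5+17=22
sub $t0, $t0, 1 → $t0=7-1=6
cmp $t0, 4  (cmp 6,4)
bne top: taken
rem $t1, $t1, 8 → $t1=22%8=6
add $t1, $t1, 17 → $t1=6+17=23
sub $t0, $t0, 1 → $t0=6-1=5
cmp $t0, 4  (cmp 5,4)
bne top: taken
rem $t1, $t1, 8 → $t1=23%8=7
add $t1, $t1, 17 → $t1=7+17=24
sub $t0, $t0, 1 → $t0=5-1=4
cmp $t0, 4  (cmp 4,4)
bne top: not taken
halt.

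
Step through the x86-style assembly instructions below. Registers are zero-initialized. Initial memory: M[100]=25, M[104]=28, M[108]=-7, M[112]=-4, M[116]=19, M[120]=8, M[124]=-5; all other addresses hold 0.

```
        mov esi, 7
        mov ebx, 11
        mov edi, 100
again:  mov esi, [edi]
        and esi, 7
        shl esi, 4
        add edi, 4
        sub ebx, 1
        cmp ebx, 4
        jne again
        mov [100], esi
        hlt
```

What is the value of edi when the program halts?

esi=7
ebx=11
edi=100
esi=M[100]=25
esi=25&7=1
esi=1<<4=16
edi=100+4=104
ebx=11-1=10
cmp ebx, 4  (cmp 10,4)
jne again: taken
esi=M[104]=28
esi=28&7=4
esi=4<<4=64
edi=104+4=108
ebx=10-1=9
cmp ebx, 4  (cmp 9,4)
jne again: taken
esi=M[108]=-7
esi=(-7)&7=1
esi=1<<4=16
edi=108+4=112
ebx=9-1=8
cmp ebx, 4  (cmp 8,4)
jne again: taken
esi=M[112]=-4
esi=(-4)&7=4
esi=4<<4=64
edi=112+4=116
ebx=8-1=7
cmp ebx, 4  (cmp 7,4)
jne again: taken
esi=M[116]=19
esi=19&7=3
esi=3<<4=48
edi=116+4=120
ebx=7-1=6
cmp ebx, 4  (cmp 6,4)
jne again: taken
esi=M[120]=8
esi=8&7=0
esi=0<<4=0
edi=120+4=124
ebx=6-1=5
cmp ebx, 4  (cmp 5,4)
jne again: taken
esi=M[124]=-5
esi=(-5)&7=3
esi=3<<4=48
edi=124+4=128
ebx=5-1=4
cmp ebx, 4  (cmp 4,4)
jne again: not taken
mov [100], esi → M[100]=48
halt.

128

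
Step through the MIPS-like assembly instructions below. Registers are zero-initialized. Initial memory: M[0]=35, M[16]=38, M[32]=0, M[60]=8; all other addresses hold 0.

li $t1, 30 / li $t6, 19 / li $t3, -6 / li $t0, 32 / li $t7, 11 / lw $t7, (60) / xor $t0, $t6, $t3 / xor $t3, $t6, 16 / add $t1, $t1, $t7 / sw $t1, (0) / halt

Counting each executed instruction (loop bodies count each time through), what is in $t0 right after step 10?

after li $t1, 30: $t1=30
after li $t6, 19: $t6=19
after li $t3, -6: $t3=-6
after li $t0, 32: $t0=32
after li $t7, 11: $t7=11
after lw $t7, (60): $t7=M[60]=8
after xor $t0, $t6, $t3: $t0=19^(-6)=-23
after xor $t3, $t6, 16: $t3=19^16=3
after add $t1, $t1, $t7: $t1=30+8=38
sw $t1, (0) → M[0]=38
After step 10: $t0 = -23.

-23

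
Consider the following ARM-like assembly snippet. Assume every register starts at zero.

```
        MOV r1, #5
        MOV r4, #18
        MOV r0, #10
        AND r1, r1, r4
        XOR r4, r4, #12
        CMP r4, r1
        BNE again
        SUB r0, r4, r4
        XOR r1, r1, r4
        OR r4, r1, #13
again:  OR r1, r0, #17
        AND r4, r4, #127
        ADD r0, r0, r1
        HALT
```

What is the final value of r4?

r1=5
r4=18
r0=10
r1=5&18=0
r4=18^12=30
CMP r4, r1  (cmp 30,0)
BNE again: taken
r1=10|17=27
r4=30&127=30
r0=10+27=37
halt.

30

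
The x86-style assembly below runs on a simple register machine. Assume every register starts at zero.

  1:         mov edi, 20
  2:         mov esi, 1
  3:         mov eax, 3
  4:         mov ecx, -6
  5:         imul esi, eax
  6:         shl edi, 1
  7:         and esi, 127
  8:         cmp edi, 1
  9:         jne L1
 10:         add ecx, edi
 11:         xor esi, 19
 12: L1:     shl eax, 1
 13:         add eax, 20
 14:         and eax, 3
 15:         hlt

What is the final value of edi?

40

edi=20
esi=1
eax=3
ecx=-6
esi=1*3=3
edi=20<<1=40
esi=3&127=3
cmp edi, 1  (cmp 40,1)
jne L1: taken
eax=3<<1=6
eax=6+20=26
eax=26&3=2
halt.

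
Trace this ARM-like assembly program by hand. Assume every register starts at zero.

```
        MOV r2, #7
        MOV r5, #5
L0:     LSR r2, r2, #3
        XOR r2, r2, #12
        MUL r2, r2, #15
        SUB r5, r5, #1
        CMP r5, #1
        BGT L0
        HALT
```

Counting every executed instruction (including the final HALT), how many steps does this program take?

27

MOV r2, #7 → r2=7
MOV r5, #5 → r5=5
LSR r2, r2, #3 → r2=7>>3=0
XOR r2, r2, #12 → r2=0^12=12
MUL r2, r2, #15 → r2=12*15=180
SUB r5, r5, #1 → r5=5-1=4
CMP r5, #1  (cmp 4,1)
BGT L0: taken
LSR r2, r2, #3 → r2=180>>3=22
XOR r2, r2, #12 → r2=22^12=26
MUL r2, r2, #15 → r2=26*15=390
SUB r5, r5, #1 → r5=4-1=3
CMP r5, #1  (cmp 3,1)
BGT L0: taken
LSR r2, r2, #3 → r2=390>>3=48
XOR r2, r2, #12 → r2=48^12=60
MUL r2, r2, #15 → r2=60*15=900
SUB r5, r5, #1 → r5=3-1=2
CMP r5, #1  (cmp 2,1)
BGT L0: taken
LSR r2, r2, #3 → r2=900>>3=112
XOR r2, r2, #12 → r2=112^12=124
MUL r2, r2, #15 → r2=124*15=1860
SUB r5, r5, #1 → r5=2-1=1
CMP r5, #1  (cmp 1,1)
BGT L0: not taken
halt.
Total executed instructions: 27.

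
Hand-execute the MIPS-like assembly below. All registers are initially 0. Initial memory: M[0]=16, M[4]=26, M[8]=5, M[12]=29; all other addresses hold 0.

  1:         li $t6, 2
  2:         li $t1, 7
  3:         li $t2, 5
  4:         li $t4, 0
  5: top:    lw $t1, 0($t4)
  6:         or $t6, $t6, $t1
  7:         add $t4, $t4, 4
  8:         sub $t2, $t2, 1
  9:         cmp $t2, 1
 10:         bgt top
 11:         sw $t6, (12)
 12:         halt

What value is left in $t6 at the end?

after li $t6, 2: $t6=2
after li $t1, 7: $t1=7
after li $t2, 5: $t2=5
after li $t4, 0: $t4=0
after lw $t1, 0($t4): $t1=M[0]=16
after or $t6, $t6, $t1: $t6=2|16=18
after add $t4, $t4, 4: $t4=0+4=4
after sub $t2, $t2, 1: $t2=5-1=4
cmp $t2, 1  (cmp 4,1)
bgt top: taken
after lw $t1, 0($t4): $t1=M[4]=26
after or $t6, $t6, $t1: $t6=18|26=26
after add $t4, $t4, 4: $t4=4+4=8
after sub $t2, $t2, 1: $t2=4-1=3
cmp $t2, 1  (cmp 3,1)
bgt top: taken
after lw $t1, 0($t4): $t1=M[8]=5
after or $t6, $t6, $t1: $t6=26|5=31
after add $t4, $t4, 4: $t4=8+4=12
after sub $t2, $t2, 1: $t2=3-1=2
cmp $t2, 1  (cmp 2,1)
bgt top: taken
after lw $t1, 0($t4): $t1=M[12]=29
after or $t6, $t6, $t1: $t6=31|29=31
after add $t4, $t4, 4: $t4=12+4=16
after sub $t2, $t2, 1: $t2=2-1=1
cmp $t2, 1  (cmp 1,1)
bgt top: not taken
sw $t6, (12) → M[12]=31
halt.

31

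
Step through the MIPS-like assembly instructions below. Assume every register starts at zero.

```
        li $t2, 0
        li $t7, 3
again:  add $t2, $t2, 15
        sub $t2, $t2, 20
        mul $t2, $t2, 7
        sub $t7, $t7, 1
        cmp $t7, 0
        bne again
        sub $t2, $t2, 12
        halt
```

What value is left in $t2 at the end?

-2007

li $t2, 0 → $t2=0
li $t7, 3 → $t7=3
add $t2, $t2, 15 → $t2=0+15=15
sub $t2, $t2, 20 → $t2=15-20=-5
mul $t2, $t2, 7 → $t2=(-5)*7=-35
sub $t7, $t7, 1 → $t7=3-1=2
cmp $t7, 0  (cmp 2,0)
bne again: taken
add $t2, $t2, 15 → $t2=(-35)+15=-20
sub $t2, $t2, 20 → $t2=(-20)-20=-40
mul $t2, $t2, 7 → $t2=(-40)*7=-280
sub $t7, $t7, 1 → $t7=2-1=1
cmp $t7, 0  (cmp 1,0)
bne again: taken
add $t2, $t2, 15 → $t2=(-280)+15=-265
sub $t2, $t2, 20 → $t2=(-265)-20=-285
mul $t2, $t2, 7 → $t2=(-285)*7=-1995
sub $t7, $t7, 1 → $t7=1-1=0
cmp $t7, 0  (cmp 0,0)
bne again: not taken
sub $t2, $t2, 12 → $t2=(-1995)-12=-2007
halt.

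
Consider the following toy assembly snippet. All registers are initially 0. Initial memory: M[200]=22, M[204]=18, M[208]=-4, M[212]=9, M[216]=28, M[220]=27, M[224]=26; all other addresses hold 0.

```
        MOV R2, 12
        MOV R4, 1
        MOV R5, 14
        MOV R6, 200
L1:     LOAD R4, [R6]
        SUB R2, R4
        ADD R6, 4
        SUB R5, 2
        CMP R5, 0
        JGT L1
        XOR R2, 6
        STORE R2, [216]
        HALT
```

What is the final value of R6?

after MOV R2, 12: R2=12
after MOV R4, 1: R4=1
after MOV R5, 14: R5=14
after MOV R6, 200: R6=200
after LOAD R4, [R6]: R4=M[200]=22
after SUB R2, R4: R2=12-22=-10
after ADD R6, 4: R6=200+4=204
after SUB R5, 2: R5=14-2=12
CMP R5, 0  (cmp 12,0)
JGT L1: taken
after LOAD R4, [R6]: R4=M[204]=18
after SUB R2, R4: R2=(-10)-18=-28
after ADD R6, 4: R6=204+4=208
after SUB R5, 2: R5=12-2=10
CMP R5, 0  (cmp 10,0)
JGT L1: taken
after LOAD R4, [R6]: R4=M[208]=-4
after SUB R2, R4: R2=(-28)-(-4)=-24
after ADD R6, 4: R6=208+4=212
after SUB R5, 2: R5=10-2=8
CMP R5, 0  (cmp 8,0)
JGT L1: taken
after LOAD R4, [R6]: R4=M[212]=9
after SUB R2, R4: R2=(-24)-9=-33
after ADD R6, 4: R6=212+4=216
after SUB R5, 2: R5=8-2=6
CMP R5, 0  (cmp 6,0)
JGT L1: taken
after LOAD R4, [R6]: R4=M[216]=28
after SUB R2, R4: R2=(-33)-28=-61
after ADD R6, 4: R6=216+4=220
after SUB R5, 2: R5=6-2=4
CMP R5, 0  (cmp 4,0)
JGT L1: taken
after LOAD R4, [R6]: R4=M[220]=27
after SUB R2, R4: R2=(-61)-27=-88
after ADD R6, 4: R6=220+4=224
after SUB R5, 2: R5=4-2=2
CMP R5, 0  (cmp 2,0)
JGT L1: taken
after LOAD R4, [R6]: R4=M[224]=26
after SUB R2, R4: R2=(-88)-26=-114
after ADD R6, 4: R6=224+4=228
after SUB R5, 2: R5=2-2=0
CMP R5, 0  (cmp 0,0)
JGT L1: not taken
after XOR R2, 6: R2=(-114)^6=-120
STORE R2, [216] → M[216]=-120
halt.

228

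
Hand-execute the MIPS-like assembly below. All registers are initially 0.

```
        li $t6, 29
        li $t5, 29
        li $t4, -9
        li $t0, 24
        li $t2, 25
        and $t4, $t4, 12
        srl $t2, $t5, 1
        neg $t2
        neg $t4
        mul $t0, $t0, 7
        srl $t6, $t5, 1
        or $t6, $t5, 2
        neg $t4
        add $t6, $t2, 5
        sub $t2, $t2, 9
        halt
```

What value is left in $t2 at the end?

$t6=29
$t5=29
$t4=-9
$t0=24
$t2=25
$t4=(-9)&12=4
$t2=29>>1=14
$t2=-(14)=-14
$t4=-(4)=-4
$t0=24*7=168
$t6=29>>1=14
$t6=29|2=31
$t4=-(-4)=4
$t6=(-14)+5=-9
$t2=(-14)-9=-23
halt.

-23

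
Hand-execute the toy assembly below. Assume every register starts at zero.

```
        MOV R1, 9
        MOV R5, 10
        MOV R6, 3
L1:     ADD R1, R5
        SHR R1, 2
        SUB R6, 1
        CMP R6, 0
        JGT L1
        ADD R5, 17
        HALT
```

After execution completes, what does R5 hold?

27

MOV R1, 9 → R1=9
MOV R5, 10 → R5=10
MOV R6, 3 → R6=3
ADD R1, R5 → R1=9+10=19
SHR R1, 2 → R1=19>>2=4
SUB R6, 1 → R6=3-1=2
CMP R6, 0  (cmp 2,0)
JGT L1: taken
ADD R1, R5 → R1=4+10=14
SHR R1, 2 → R1=14>>2=3
SUB R6, 1 → R6=2-1=1
CMP R6, 0  (cmp 1,0)
JGT L1: taken
ADD R1, R5 → R1=3+10=13
SHR R1, 2 → R1=13>>2=3
SUB R6, 1 → R6=1-1=0
CMP R6, 0  (cmp 0,0)
JGT L1: not taken
ADD R5, 17 → R5=10+17=27
halt.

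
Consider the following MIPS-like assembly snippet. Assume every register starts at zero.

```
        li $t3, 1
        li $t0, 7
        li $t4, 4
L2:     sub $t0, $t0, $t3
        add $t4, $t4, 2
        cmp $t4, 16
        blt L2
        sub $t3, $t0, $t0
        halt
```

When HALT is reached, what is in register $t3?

$t3=1
$t0=7
$t4=4
$t0=7-1=6
$t4=4+2=6
cmp $t4, 16  (cmp 6,16)
blt L2: taken
$t0=6-1=5
$t4=6+2=8
cmp $t4, 16  (cmp 8,16)
blt L2: taken
$t0=5-1=4
$t4=8+2=10
cmp $t4, 16  (cmp 10,16)
blt L2: taken
$t0=4-1=3
$t4=10+2=12
cmp $t4, 16  (cmp 12,16)
blt L2: taken
$t0=3-1=2
$t4=12+2=14
cmp $t4, 16  (cmp 14,16)
blt L2: taken
$t0=2-1=1
$t4=14+2=16
cmp $t4, 16  (cmp 16,16)
blt L2: not taken
$t3=1-1=0
halt.

0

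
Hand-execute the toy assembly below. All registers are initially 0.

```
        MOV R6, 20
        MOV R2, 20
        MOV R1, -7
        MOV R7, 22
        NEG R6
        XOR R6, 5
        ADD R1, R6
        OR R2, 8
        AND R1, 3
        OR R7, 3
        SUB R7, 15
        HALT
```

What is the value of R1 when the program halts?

2

MOV R6, 20 → R6=20
MOV R2, 20 → R2=20
MOV R1, -7 → R1=-7
MOV R7, 22 → R7=22
NEG R6 → R6=-(20)=-20
XOR R6, 5 → R6=(-20)^5=-23
ADD R1, R6 → R1=(-7)+(-23)=-30
OR R2, 8 → R2=20|8=28
AND R1, 3 → R1=(-30)&3=2
OR R7, 3 → R7=22|3=23
SUB R7, 15 → R7=23-15=8
halt.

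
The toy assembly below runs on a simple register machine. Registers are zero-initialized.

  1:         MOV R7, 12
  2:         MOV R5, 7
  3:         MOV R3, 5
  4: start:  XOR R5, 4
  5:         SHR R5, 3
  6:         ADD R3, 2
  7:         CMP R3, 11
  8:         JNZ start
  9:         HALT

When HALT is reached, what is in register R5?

0

MOV R7, 12 → R7=12
MOV R5, 7 → R5=7
MOV R3, 5 → R3=5
XOR R5, 4 → R5=7^4=3
SHR R5, 3 → R5=3>>3=0
ADD R3, 2 → R3=5+2=7
CMP R3, 11  (cmp 7,11)
JNZ start: taken
XOR R5, 4 → R5=0^4=4
SHR R5, 3 → R5=4>>3=0
ADD R3, 2 → R3=7+2=9
CMP R3, 11  (cmp 9,11)
JNZ start: taken
XOR R5, 4 → R5=0^4=4
SHR R5, 3 → R5=4>>3=0
ADD R3, 2 → R3=9+2=11
CMP R3, 11  (cmp 11,11)
JNZ start: not taken
halt.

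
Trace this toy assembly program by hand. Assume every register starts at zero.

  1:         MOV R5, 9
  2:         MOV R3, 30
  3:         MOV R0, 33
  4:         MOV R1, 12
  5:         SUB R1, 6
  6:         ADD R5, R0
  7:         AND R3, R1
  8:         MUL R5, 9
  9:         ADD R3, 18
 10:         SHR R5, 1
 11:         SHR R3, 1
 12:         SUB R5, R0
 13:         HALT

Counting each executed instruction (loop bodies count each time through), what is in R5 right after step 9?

378

R5=9
R3=30
R0=33
R1=12
R1=12-6=6
R5=9+33=42
R3=30&6=6
R5=42*9=378
R3=6+18=24
After step 9: R5 = 378.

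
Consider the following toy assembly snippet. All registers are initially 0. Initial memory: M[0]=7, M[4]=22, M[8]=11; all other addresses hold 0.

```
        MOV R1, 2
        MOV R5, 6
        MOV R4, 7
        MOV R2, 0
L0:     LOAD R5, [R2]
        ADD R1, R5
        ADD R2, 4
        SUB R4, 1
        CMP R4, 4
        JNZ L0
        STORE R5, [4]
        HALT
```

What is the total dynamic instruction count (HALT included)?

after MOV R1, 2: R1=2
after MOV R5, 6: R5=6
after MOV R4, 7: R4=7
after MOV R2, 0: R2=0
after LOAD R5, [R2]: R5=M[0]=7
after ADD R1, R5: R1=2+7=9
after ADD R2, 4: R2=0+4=4
after SUB R4, 1: R4=7-1=6
CMP R4, 4  (cmp 6,4)
JNZ L0: taken
after LOAD R5, [R2]: R5=M[4]=22
after ADD R1, R5: R1=9+22=31
after ADD R2, 4: R2=4+4=8
after SUB R4, 1: R4=6-1=5
CMP R4, 4  (cmp 5,4)
JNZ L0: taken
after LOAD R5, [R2]: R5=M[8]=11
after ADD R1, R5: R1=31+11=42
after ADD R2, 4: R2=8+4=12
after SUB R4, 1: R4=5-1=4
CMP R4, 4  (cmp 4,4)
JNZ L0: not taken
STORE R5, [4] → M[4]=11
halt.
Total executed instructions: 24.

24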